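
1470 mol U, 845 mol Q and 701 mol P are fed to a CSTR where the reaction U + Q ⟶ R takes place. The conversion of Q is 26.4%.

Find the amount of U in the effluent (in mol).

1250 mol

Q reacted = 0.264 × 845 = 223.1 mol; ν_Q = −1, so ξ = 223.1/1 = 223.1 mol.
Outlet amounts (n = n₀ + ν ξ):
  U: 1470 − 1(223.1) = 1247
  Q: 845 − 1(223.1) = 621.9
  R: 0 + 1(223.1) = 223.1
  P: 701 (inert)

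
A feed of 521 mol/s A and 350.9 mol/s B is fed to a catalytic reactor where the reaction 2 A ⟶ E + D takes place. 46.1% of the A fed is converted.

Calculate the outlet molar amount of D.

120 mol/s

A reacted = 0.461 × 521 = 240.2 mol/s; ν_A = −2, so ξ = 240.2/2 = 120.1 mol/s.
Outlet amounts (n = n₀ + ν ξ):
  A: 521 − 2(120.1) = 280.8
  E: 0 + 1(120.1) = 120.1
  D: 0 + 1(120.1) = 120.1
  B: 350.9 (inert)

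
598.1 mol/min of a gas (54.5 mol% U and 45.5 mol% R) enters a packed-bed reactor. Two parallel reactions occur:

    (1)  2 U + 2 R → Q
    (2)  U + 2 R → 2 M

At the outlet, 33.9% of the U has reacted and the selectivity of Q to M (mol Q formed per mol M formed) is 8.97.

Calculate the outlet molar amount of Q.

Conversion of U: U consumed = 0.339 × 326 = 110.5 mol/min = 2ξ₁ + 1ξ₂.
Selectivity: 1ξ₁ / (2ξ₂) = 8.97 → ξ₁ = 17.94 ξ₂.
Substitute: (2·17.94 + 1) ξ₂ = 110.5 → ξ₂ = 2.996 mol/min, ξ₁ = 53.75 mol/min.
Outlet amounts (n = n₀ + Σ ν·ξ):
  U: 326 − 2(53.75) − 1(2.996) = 215.5
  R: 272.1 − 2(53.75) − 2(2.996) = 158.6
  Q: 0 + 1(53.75) = 53.75
  M: 0 + 2(2.996) = 5.993

53.8 mol/min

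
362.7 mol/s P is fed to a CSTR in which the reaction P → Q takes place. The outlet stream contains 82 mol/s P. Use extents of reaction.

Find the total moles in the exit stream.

363 mol/s

For P: n = n₀ − 1ξ → 82 = 362.7 − 1ξ, giving ξ = 280.7 mol/s.
Outlet amounts (n = n₀ + ν ξ):
  P: 362.7 − 1(280.7) = 82
  Q: 0 + 1(280.7) = 280.7
Total out = 82 + 280.7 = 362.7 mol/s.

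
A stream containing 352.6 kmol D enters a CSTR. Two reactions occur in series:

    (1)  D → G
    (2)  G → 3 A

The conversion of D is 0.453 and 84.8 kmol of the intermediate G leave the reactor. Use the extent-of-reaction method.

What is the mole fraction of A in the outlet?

0.447

Conversion of D: D consumed = 1ξ₁ = 0.453 × 352.6 → ξ₁ = 159.7 kmol.
G balance: n_G = 0 + 1ξ₁ − 1ξ₂ = 84.8 → ξ₂ = (1·159.7 − 84.8)/1 = 74.93 kmol.
Outlet amounts (n = n₀ + Σ ν·ξ):
  D: 352.6 − 1(159.7) = 192.9
  G: 0 + 1(159.7) − 1(74.93) = 84.8
  A: 0 + 3(74.93) = 224.8
Total out = 502.5 kmol; y_A = 224.8 / 502.5 = 0.4474.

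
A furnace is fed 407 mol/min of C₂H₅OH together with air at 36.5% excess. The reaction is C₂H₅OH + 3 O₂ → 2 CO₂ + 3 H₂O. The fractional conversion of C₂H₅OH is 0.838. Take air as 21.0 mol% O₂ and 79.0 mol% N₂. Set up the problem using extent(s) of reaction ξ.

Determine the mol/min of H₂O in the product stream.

Stoichiometric O₂ = 3 × 407 = 1221 mol/min; O₂ fed = 1221 × 1.365 = 1667 mol/min.
N₂ fed = 1667 × 79/21 = 6270 mol/min.
Fuel reacted = 0.838 × 407 → ξ = 341.1 mol/min.
Outlet (n = n₀ + ν ξ):
  C₂H₅OH: 407 − 1(341.1) = 65.93
  O₂: 1667 − 3(341.1) = 643.5
  N₂: 6270 (inert)
  CO₂: 0 + 2(341.1) = 682.1
  H₂O: 0 + 3(341.1) = 1023

1020 mol/min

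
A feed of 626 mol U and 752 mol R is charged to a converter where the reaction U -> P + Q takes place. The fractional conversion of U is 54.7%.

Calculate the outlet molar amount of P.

U reacted = 0.547 × 626 = 342.4 mol; ν_U = −1, so ξ = 342.4/1 = 342.4 mol.
Outlet amounts (n = n₀ + ν ξ):
  U: 626 − 1(342.4) = 283.6
  P: 0 + 1(342.4) = 342.4
  Q: 0 + 1(342.4) = 342.4
  R: 752 (inert)

342 mol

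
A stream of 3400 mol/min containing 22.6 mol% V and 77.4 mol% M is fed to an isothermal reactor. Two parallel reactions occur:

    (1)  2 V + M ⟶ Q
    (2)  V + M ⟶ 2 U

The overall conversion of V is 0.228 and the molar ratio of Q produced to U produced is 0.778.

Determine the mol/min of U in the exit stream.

Conversion of V: V consumed = 0.228 × 768.4 = 175.2 mol/min = 2ξ₁ + 1ξ₂.
Selectivity: 1ξ₁ / (2ξ₂) = 0.778 → ξ₁ = 1.556 ξ₂.
Substitute: (2·1.556 + 1) ξ₂ = 175.2 → ξ₂ = 42.61 mol/min, ξ₁ = 66.29 mol/min.
Outlet amounts (n = n₀ + Σ ν·ξ):
  V: 768.4 − 2(66.29) − 1(42.61) = 593.2
  M: 2632 − 1(66.29) − 1(42.61) = 2523
  Q: 0 + 1(66.29) = 66.29
  U: 0 + 2(42.61) = 85.21

85.2 mol/min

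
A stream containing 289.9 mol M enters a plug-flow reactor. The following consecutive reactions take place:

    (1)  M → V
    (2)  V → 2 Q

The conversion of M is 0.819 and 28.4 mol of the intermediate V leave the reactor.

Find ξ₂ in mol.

Conversion of M: M consumed = 1ξ₁ = 0.819 × 289.9 → ξ₁ = 237.4 mol.
V balance: n_V = 0 + 1ξ₁ − 1ξ₂ = 28.4 → ξ₂ = (1·237.4 − 28.4)/1 = 209 mol.
Outlet amounts (n = n₀ + Σ ν·ξ):
  M: 289.9 − 1(237.4) = 52.47
  V: 0 + 1(237.4) − 1(209) = 28.4
  Q: 0 + 2(209) = 418.1

ξ₂ = 209 mol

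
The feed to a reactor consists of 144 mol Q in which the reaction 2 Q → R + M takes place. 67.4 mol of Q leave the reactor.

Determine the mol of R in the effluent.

For Q: n = n₀ − 2ξ → 67.4 = 144 − 2ξ, giving ξ = 38.3 mol.
Outlet amounts (n = n₀ + ν ξ):
  Q: 144 − 2(38.3) = 67.4
  R: 0 + 1(38.3) = 38.3
  M: 0 + 1(38.3) = 38.3

38.3 mol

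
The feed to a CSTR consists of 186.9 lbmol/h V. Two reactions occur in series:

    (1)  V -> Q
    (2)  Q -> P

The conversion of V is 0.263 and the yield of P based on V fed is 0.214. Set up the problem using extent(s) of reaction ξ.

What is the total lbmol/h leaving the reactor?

187 lbmol/h

Conversion of V: V consumed = 1ξ₁ = 0.263 × 186.9 → ξ₁ = 49.15 lbmol/h.
Yield of P: 1ξ₂ / 186.9 = 0.214 → ξ₂ = 40 lbmol/h.
Outlet amounts (n = n₀ + Σ ν·ξ):
  V: 186.9 − 1(49.15) = 137.7
  Q: 0 + 1(49.15) − 1(40) = 9.158
  P: 0 + 1(40) = 40
Total out = 137.7 + 9.158 + 40 = 186.9 lbmol/h.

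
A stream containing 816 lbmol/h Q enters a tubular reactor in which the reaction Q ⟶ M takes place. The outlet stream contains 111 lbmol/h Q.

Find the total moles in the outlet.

816 lbmol/h

For Q: n = n₀ − 1ξ → 111 = 816 − 1ξ, giving ξ = 705 lbmol/h.
Outlet amounts (n = n₀ + ν ξ):
  Q: 816 − 1(705) = 111
  M: 0 + 1(705) = 705
Total out = 111 + 705 = 816 lbmol/h.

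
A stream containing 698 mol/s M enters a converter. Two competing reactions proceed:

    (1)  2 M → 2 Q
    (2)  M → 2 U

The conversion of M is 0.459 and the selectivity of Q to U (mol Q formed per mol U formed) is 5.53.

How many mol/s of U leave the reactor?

53.1 mol/s

Conversion of M: M consumed = 0.459 × 698 = 320.4 mol/s = 2ξ₁ + 1ξ₂.
Selectivity: 2ξ₁ / (2ξ₂) = 5.53 → ξ₁ = 5.53 ξ₂.
Substitute: (2·5.53 + 1) ξ₂ = 320.4 → ξ₂ = 26.57 mol/s, ξ₁ = 146.9 mol/s.
Outlet amounts (n = n₀ + Σ ν·ξ):
  M: 698 − 2(146.9) − 1(26.57) = 377.6
  Q: 0 + 2(146.9) = 293.8
  U: 0 + 2(26.57) = 53.13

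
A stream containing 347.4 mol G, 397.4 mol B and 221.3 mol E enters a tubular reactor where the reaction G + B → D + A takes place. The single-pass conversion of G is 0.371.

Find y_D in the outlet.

G reacted = 0.371 × 347.4 = 128.9 mol; ν_G = −1, so ξ = 128.9/1 = 128.9 mol.
Outlet amounts (n = n₀ + ν ξ):
  G: 347.4 − 1(128.9) = 218.5
  B: 397.4 − 1(128.9) = 268.5
  D: 0 + 1(128.9) = 128.9
  A: 0 + 1(128.9) = 128.9
  E: 221.3 (inert)
Total out = 966.1 mol; y_D = 128.9 / 966.1 = 0.1334.

0.133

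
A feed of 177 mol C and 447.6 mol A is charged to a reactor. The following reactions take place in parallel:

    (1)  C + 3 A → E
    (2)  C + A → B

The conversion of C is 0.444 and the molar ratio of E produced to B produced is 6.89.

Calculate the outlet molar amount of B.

Conversion of C: C consumed = 0.444 × 177 = 78.59 mol = 1ξ₁ + 1ξ₂.
Selectivity: 1ξ₁ / (1ξ₂) = 6.89 → ξ₁ = 6.89 ξ₂.
Substitute: (1·6.89 + 1) ξ₂ = 78.59 → ξ₂ = 9.96 mol, ξ₁ = 68.63 mol.
Outlet amounts (n = n₀ + Σ ν·ξ):
  C: 177 − 1(68.63) − 1(9.96) = 98.41
  A: 447.6 − 3(68.63) − 1(9.96) = 231.8
  E: 0 + 1(68.63) = 68.63
  B: 0 + 1(9.96) = 9.96

9.96 mol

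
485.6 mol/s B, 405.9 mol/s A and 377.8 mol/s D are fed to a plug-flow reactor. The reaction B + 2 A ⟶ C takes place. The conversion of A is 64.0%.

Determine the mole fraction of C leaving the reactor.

0.129

A reacted = 0.64 × 405.9 = 259.8 mol/s; ν_A = −2, so ξ = 259.8/2 = 129.9 mol/s.
Outlet amounts (n = n₀ + ν ξ):
  B: 485.6 − 1(129.9) = 355.7
  A: 405.9 − 2(129.9) = 146.1
  C: 0 + 1(129.9) = 129.9
  D: 377.8 (inert)
Total out = 1010 mol/s; y_C = 129.9 / 1010 = 0.1287.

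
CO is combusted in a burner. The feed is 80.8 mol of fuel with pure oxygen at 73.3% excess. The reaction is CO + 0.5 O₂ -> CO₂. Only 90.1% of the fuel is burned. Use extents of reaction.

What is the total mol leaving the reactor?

114 mol

Stoichiometric O₂ = 0.5 × 80.8 = 40.4 mol; O₂ fed = 40.4 × 1.733 = 70.01 mol.
Fuel reacted = 0.901 × 80.8 → ξ = 72.8 mol.
Outlet (n = n₀ + ν ξ):
  CO: 80.8 − 1(72.8) = 7.999
  O₂: 70.01 − 0.5(72.8) = 33.61
  CO₂: 0 + 1(72.8) = 72.8
Total out = 7.999 + 33.61 + 72.8 = 114.4 mol.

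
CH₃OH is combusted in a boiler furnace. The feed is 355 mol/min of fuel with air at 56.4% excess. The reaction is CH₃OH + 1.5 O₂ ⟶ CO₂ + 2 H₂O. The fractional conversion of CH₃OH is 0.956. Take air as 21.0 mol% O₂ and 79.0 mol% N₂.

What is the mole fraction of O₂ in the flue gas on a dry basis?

Stoichiometric O₂ = 1.5 × 355 = 532.5 mol/min; O₂ fed = 532.5 × 1.564 = 832.8 mol/min.
N₂ fed = 832.8 × 79/21 = 3133 mol/min.
Fuel reacted = 0.956 × 355 → ξ = 339.4 mol/min.
Outlet (n = n₀ + ν ξ):
  CH₃OH: 355 − 1(339.4) = 15.62
  O₂: 832.8 − 1.5(339.4) = 323.8
  N₂: 3133 (inert)
  CO₂: 0 + 1(339.4) = 339.4
  H₂O: 0 + 2(339.4) = 678.8
Dry total = 3812 mol/min; y_O₂ (dry) = 323.8 / 3812 = 0.08494.

0.0849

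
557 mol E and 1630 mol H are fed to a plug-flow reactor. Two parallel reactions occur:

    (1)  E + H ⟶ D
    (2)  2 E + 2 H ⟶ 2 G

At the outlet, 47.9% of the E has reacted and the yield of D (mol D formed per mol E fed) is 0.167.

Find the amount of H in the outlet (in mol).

1360 mol

Yield of D: 1ξ₁ / 557 = 0.167 → ξ₁ = 93.02 mol.
Conversion of E: 1ξ₁ + 2ξ₂ = 0.479 × 557 = 266.8 → ξ₂ = 86.89 mol.
Outlet amounts (n = n₀ + Σ ν·ξ):
  E: 557 − 1(93.02) − 2(86.89) = 290.2
  H: 1630 − 1(93.02) − 2(86.89) = 1363
  D: 0 + 1(93.02) = 93.02
  G: 0 + 2(86.89) = 173.8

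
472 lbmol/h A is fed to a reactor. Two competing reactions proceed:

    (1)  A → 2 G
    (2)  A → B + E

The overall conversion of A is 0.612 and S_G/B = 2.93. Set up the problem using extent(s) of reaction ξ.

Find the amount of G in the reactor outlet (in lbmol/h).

Conversion of A: A consumed = 0.612 × 472 = 288.9 lbmol/h = 1ξ₁ + 1ξ₂.
Selectivity: 2ξ₁ / (1ξ₂) = 2.93 → ξ₁ = 1.465 ξ₂.
Substitute: (1·1.465 + 1) ξ₂ = 288.9 → ξ₂ = 117.2 lbmol/h, ξ₁ = 171.7 lbmol/h.
Outlet amounts (n = n₀ + Σ ν·ξ):
  A: 472 − 1(171.7) − 1(117.2) = 183.1
  G: 0 + 2(171.7) = 343.4
  B: 0 + 1(117.2) = 117.2
  E: 0 + 1(117.2) = 117.2

343 lbmol/h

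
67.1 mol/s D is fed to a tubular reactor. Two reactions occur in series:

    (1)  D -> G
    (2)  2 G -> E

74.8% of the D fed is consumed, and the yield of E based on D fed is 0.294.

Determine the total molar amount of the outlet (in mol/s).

Conversion of D: D consumed = 1ξ₁ = 0.748 × 67.1 → ξ₁ = 50.19 mol/s.
Yield of E: 1ξ₂ / 67.1 = 0.294 → ξ₂ = 19.73 mol/s.
Outlet amounts (n = n₀ + Σ ν·ξ):
  D: 67.1 − 1(50.19) = 16.91
  G: 0 + 1(50.19) − 2(19.73) = 10.74
  E: 0 + 1(19.73) = 19.73
Total out = 16.91 + 10.74 + 19.73 = 47.37 mol/s.

47.4 mol/s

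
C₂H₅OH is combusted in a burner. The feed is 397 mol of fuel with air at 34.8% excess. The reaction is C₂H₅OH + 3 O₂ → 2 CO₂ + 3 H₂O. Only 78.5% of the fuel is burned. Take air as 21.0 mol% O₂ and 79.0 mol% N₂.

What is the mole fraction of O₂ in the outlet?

Stoichiometric O₂ = 3 × 397 = 1191 mol; O₂ fed = 1191 × 1.348 = 1605 mol.
N₂ fed = 1605 × 79/21 = 6040 mol.
Fuel reacted = 0.785 × 397 → ξ = 311.6 mol.
Outlet (n = n₀ + ν ξ):
  C₂H₅OH: 397 − 1(311.6) = 85.35
  O₂: 1605 − 3(311.6) = 670.5
  N₂: 6040 (inert)
  CO₂: 0 + 2(311.6) = 623.3
  H₂O: 0 + 3(311.6) = 934.9
Total out = 8354 mol; y_O₂ = 670.5 / 8354 = 0.08027.

0.0803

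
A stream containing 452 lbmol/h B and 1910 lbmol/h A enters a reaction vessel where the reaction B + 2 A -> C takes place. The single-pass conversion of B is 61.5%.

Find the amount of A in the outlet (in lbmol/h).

1350 lbmol/h

B reacted = 0.615 × 452 = 278 lbmol/h; ν_B = −1, so ξ = 278/1 = 278 lbmol/h.
Outlet amounts (n = n₀ + ν ξ):
  B: 452 − 1(278) = 174
  A: 1910 − 2(278) = 1354
  C: 0 + 1(278) = 278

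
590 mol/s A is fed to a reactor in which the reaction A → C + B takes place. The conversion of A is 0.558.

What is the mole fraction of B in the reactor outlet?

0.358

A reacted = 0.558 × 590 = 329.2 mol/s; ν_A = −1, so ξ = 329.2/1 = 329.2 mol/s.
Outlet amounts (n = n₀ + ν ξ):
  A: 590 − 1(329.2) = 260.8
  C: 0 + 1(329.2) = 329.2
  B: 0 + 1(329.2) = 329.2
Total out = 919.2 mol/s; y_B = 329.2 / 919.2 = 0.3582.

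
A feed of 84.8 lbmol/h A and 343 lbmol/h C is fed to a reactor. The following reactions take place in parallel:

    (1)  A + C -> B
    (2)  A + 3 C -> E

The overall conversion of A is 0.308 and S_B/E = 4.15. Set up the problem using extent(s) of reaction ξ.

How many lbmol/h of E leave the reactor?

Conversion of A: A consumed = 0.308 × 84.8 = 26.12 lbmol/h = 1ξ₁ + 1ξ₂.
Selectivity: 1ξ₁ / (1ξ₂) = 4.15 → ξ₁ = 4.15 ξ₂.
Substitute: (1·4.15 + 1) ξ₂ = 26.12 → ξ₂ = 5.072 lbmol/h, ξ₁ = 21.05 lbmol/h.
Outlet amounts (n = n₀ + Σ ν·ξ):
  A: 84.8 − 1(21.05) − 1(5.072) = 58.68
  C: 343 − 1(21.05) − 3(5.072) = 306.7
  B: 0 + 1(21.05) = 21.05
  E: 0 + 1(5.072) = 5.072

5.07 lbmol/h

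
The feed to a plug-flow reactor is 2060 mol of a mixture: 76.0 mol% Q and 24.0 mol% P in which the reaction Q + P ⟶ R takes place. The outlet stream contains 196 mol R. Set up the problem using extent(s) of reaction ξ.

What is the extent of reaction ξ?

ξ = 196 mol

For R: n = n₀ + 1ξ → 196 = 0 + 1ξ, giving ξ = 196 mol.
Outlet amounts (n = n₀ + ν ξ):
  Q: 1566 − 1(196) = 1370
  P: 494.4 − 1(196) = 298.4
  R: 0 + 1(196) = 196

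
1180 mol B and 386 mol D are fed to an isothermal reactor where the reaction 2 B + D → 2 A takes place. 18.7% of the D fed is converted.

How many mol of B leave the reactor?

1040 mol

D reacted = 0.187 × 386 = 72.18 mol; ν_D = −1, so ξ = 72.18/1 = 72.18 mol.
Outlet amounts (n = n₀ + ν ξ):
  B: 1180 − 2(72.18) = 1036
  D: 386 − 1(72.18) = 313.8
  A: 0 + 2(72.18) = 144.4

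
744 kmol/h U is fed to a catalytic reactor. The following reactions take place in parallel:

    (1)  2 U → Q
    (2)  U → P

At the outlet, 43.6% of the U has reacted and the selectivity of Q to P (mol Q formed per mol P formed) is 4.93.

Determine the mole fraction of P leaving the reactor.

Conversion of U: U consumed = 0.436 × 744 = 324.4 kmol/h = 2ξ₁ + 1ξ₂.
Selectivity: 1ξ₁ / (1ξ₂) = 4.93 → ξ₁ = 4.93 ξ₂.
Substitute: (2·4.93 + 1) ξ₂ = 324.4 → ξ₂ = 29.87 kmol/h, ξ₁ = 147.3 kmol/h.
Outlet amounts (n = n₀ + Σ ν·ξ):
  U: 744 − 2(147.3) − 1(29.87) = 419.6
  Q: 0 + 1(147.3) = 147.3
  P: 0 + 1(29.87) = 29.87
Total out = 596.7 kmol/h; y_P = 29.87 / 596.7 = 0.05005.

0.0501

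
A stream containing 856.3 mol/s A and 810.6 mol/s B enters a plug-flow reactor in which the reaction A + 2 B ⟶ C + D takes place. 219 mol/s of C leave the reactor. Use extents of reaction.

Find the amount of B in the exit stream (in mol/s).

373 mol/s

For C: n = n₀ + 1ξ → 219 = 0 + 1ξ, giving ξ = 219 mol/s.
Outlet amounts (n = n₀ + ν ξ):
  A: 856.3 − 1(219) = 637.3
  B: 810.6 − 2(219) = 372.6
  C: 0 + 1(219) = 219
  D: 0 + 1(219) = 219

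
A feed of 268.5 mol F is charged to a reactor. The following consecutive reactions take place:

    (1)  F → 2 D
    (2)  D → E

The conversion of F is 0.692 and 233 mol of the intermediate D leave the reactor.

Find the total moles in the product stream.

454 mol

Conversion of F: F consumed = 1ξ₁ = 0.692 × 268.5 → ξ₁ = 185.8 mol.
D balance: n_D = 0 + 2ξ₁ − 1ξ₂ = 233 → ξ₂ = (2·185.8 − 233)/1 = 138.6 mol.
Outlet amounts (n = n₀ + Σ ν·ξ):
  F: 268.5 − 1(185.8) = 82.7
  D: 0 + 2(185.8) − 1(138.6) = 233
  E: 0 + 1(138.6) = 138.6
Total out = 82.7 + 233 + 138.6 = 454.3 mol.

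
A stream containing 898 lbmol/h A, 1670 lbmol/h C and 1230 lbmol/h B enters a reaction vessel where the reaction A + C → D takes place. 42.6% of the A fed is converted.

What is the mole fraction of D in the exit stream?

A reacted = 0.426 × 898 = 382.5 lbmol/h; ν_A = −1, so ξ = 382.5/1 = 382.5 lbmol/h.
Outlet amounts (n = n₀ + ν ξ):
  A: 898 − 1(382.5) = 515.5
  C: 1670 − 1(382.5) = 1287
  D: 0 + 1(382.5) = 382.5
  B: 1230 (inert)
Total out = 3415 lbmol/h; y_D = 382.5 / 3415 = 0.112.

0.112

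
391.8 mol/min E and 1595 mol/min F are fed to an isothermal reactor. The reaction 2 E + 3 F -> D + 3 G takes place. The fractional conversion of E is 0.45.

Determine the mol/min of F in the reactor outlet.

1330 mol/min

E reacted = 0.45 × 391.8 = 176.3 mol/min; ν_E = −2, so ξ = 176.3/2 = 88.16 mol/min.
Outlet amounts (n = n₀ + ν ξ):
  E: 391.8 − 2(88.16) = 215.5
  F: 1595 − 3(88.16) = 1331
  D: 0 + 1(88.16) = 88.16
  G: 0 + 3(88.16) = 264.5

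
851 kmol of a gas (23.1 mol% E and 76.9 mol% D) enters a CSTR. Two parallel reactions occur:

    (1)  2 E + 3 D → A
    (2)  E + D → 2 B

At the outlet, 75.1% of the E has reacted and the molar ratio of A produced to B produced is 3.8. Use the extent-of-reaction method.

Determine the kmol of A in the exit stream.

69.3 kmol

Conversion of E: E consumed = 0.751 × 196.6 = 147.6 kmol = 2ξ₁ + 1ξ₂.
Selectivity: 1ξ₁ / (2ξ₂) = 3.8 → ξ₁ = 7.6 ξ₂.
Substitute: (2·7.6 + 1) ξ₂ = 147.6 → ξ₂ = 9.113 kmol, ξ₁ = 69.26 kmol.
Outlet amounts (n = n₀ + Σ ν·ξ):
  E: 196.6 − 2(69.26) − 1(9.113) = 48.95
  D: 654.4 − 3(69.26) − 1(9.113) = 437.5
  A: 0 + 1(69.26) = 69.26
  B: 0 + 2(9.113) = 18.23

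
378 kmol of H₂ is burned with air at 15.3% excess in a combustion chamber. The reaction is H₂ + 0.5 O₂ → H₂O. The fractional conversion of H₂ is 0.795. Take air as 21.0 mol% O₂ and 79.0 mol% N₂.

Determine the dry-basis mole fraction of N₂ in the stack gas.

0.85

Stoichiometric O₂ = 0.5 × 378 = 189 kmol; O₂ fed = 189 × 1.153 = 217.9 kmol.
N₂ fed = 217.9 × 79/21 = 819.8 kmol.
Fuel reacted = 0.795 × 378 → ξ = 300.5 kmol.
Outlet (n = n₀ + ν ξ):
  H₂: 378 − 1(300.5) = 77.49
  O₂: 217.9 − 0.5(300.5) = 67.66
  N₂: 819.8 (inert)
  H₂O: 0 + 1(300.5) = 300.5
Dry total = 964.9 kmol; y_N₂ (dry) = 819.8 / 964.9 = 0.8496.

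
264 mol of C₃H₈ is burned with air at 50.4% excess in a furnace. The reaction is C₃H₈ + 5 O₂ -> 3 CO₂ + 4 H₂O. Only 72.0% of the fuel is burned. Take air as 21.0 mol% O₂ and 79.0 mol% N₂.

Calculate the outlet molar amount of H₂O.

760 mol

Stoichiometric O₂ = 5 × 264 = 1320 mol; O₂ fed = 1320 × 1.504 = 1985 mol.
N₂ fed = 1985 × 79/21 = 7468 mol.
Fuel reacted = 0.72 × 264 → ξ = 190.1 mol.
Outlet (n = n₀ + ν ξ):
  C₃H₈: 264 − 1(190.1) = 73.92
  O₂: 1985 − 5(190.1) = 1035
  N₂: 7468 (inert)
  CO₂: 0 + 3(190.1) = 570.2
  H₂O: 0 + 4(190.1) = 760.3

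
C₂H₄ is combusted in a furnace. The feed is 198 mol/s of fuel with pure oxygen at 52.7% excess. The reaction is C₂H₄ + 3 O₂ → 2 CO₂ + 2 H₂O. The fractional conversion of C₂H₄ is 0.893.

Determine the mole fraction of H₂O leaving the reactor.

0.32

Stoichiometric O₂ = 3 × 198 = 594 mol/s; O₂ fed = 594 × 1.527 = 907 mol/s.
Fuel reacted = 0.893 × 198 → ξ = 176.8 mol/s.
Outlet (n = n₀ + ν ξ):
  C₂H₄: 198 − 1(176.8) = 21.19
  O₂: 907 − 3(176.8) = 376.6
  CO₂: 0 + 2(176.8) = 353.6
  H₂O: 0 + 2(176.8) = 353.6
Total out = 1105 mol/s; y_H₂O = 353.6 / 1105 = 0.32.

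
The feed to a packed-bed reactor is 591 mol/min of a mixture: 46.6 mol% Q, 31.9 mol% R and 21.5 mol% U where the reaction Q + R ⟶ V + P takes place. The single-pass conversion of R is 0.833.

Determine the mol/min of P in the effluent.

R reacted = 0.833 × 188.5 = 157 mol/min; ν_R = −1, so ξ = 157/1 = 157 mol/min.
Outlet amounts (n = n₀ + ν ξ):
  Q: 275.4 − 1(157) = 118.4
  R: 188.5 − 1(157) = 31.48
  V: 0 + 1(157) = 157
  P: 0 + 1(157) = 157
  U: 127.1 (inert)

157 mol/min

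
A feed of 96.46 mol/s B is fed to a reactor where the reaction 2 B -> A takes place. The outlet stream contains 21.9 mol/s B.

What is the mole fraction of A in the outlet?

For B: n = n₀ − 2ξ → 21.9 = 96.46 − 2ξ, giving ξ = 37.28 mol/s.
Outlet amounts (n = n₀ + ν ξ):
  B: 96.46 − 2(37.28) = 21.9
  A: 0 + 1(37.28) = 37.28
Total out = 59.18 mol/s; y_A = 37.28 / 59.18 = 0.6299.

0.63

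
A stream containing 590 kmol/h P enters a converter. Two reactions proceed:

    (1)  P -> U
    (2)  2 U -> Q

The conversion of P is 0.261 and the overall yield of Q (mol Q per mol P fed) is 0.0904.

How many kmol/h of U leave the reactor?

Conversion of P: P consumed = 1ξ₁ = 0.261 × 590 → ξ₁ = 154 kmol/h.
Yield of Q: 1ξ₂ / 590 = 0.0904 → ξ₂ = 53.34 kmol/h.
Outlet amounts (n = n₀ + Σ ν·ξ):
  P: 590 − 1(154) = 436
  U: 0 + 1(154) − 2(53.34) = 47.32
  Q: 0 + 1(53.34) = 53.34

47.3 kmol/h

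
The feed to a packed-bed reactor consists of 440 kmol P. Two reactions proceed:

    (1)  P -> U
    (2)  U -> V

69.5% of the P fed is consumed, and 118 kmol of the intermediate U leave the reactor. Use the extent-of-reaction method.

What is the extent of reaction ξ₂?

Conversion of P: P consumed = 1ξ₁ = 0.695 × 440 → ξ₁ = 305.8 kmol.
U balance: n_U = 0 + 1ξ₁ − 1ξ₂ = 118 → ξ₂ = (1·305.8 − 118)/1 = 187.8 kmol.
Outlet amounts (n = n₀ + Σ ν·ξ):
  P: 440 − 1(305.8) = 134.2
  U: 0 + 1(305.8) − 1(187.8) = 118
  V: 0 + 1(187.8) = 187.8

ξ₂ = 188 kmol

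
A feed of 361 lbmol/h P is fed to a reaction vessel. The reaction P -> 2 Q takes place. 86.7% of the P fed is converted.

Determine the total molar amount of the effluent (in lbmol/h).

674 lbmol/h

P reacted = 0.867 × 361 = 313 lbmol/h; ν_P = −1, so ξ = 313/1 = 313 lbmol/h.
Outlet amounts (n = n₀ + ν ξ):
  P: 361 − 1(313) = 48.01
  Q: 0 + 2(313) = 626
Total out = 48.01 + 626 = 674 lbmol/h.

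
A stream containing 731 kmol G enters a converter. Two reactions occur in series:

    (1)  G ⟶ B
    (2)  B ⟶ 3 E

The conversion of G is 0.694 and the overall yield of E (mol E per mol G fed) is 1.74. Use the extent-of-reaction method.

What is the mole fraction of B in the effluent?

Conversion of G: G consumed = 1ξ₁ = 0.694 × 731 → ξ₁ = 507.3 kmol.
Yield of E: 3ξ₂ / 731 = 1.74 → ξ₂ = 424 kmol.
Outlet amounts (n = n₀ + Σ ν·ξ):
  G: 731 − 1(507.3) = 223.7
  B: 0 + 1(507.3) − 1(424) = 83.33
  E: 0 + 3(424) = 1272
Total out = 1579 kmol; y_B = 83.33 / 1579 = 0.05278.

0.0528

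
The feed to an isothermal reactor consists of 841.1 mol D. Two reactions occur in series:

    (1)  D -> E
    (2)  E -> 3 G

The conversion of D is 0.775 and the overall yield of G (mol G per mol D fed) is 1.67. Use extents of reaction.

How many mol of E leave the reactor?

Conversion of D: D consumed = 1ξ₁ = 0.775 × 841.1 → ξ₁ = 651.9 mol.
Yield of G: 3ξ₂ / 841.1 = 1.67 → ξ₂ = 468.2 mol.
Outlet amounts (n = n₀ + Σ ν·ξ):
  D: 841.1 − 1(651.9) = 189.2
  E: 0 + 1(651.9) − 1(468.2) = 183.6
  G: 0 + 3(468.2) = 1405

184 mol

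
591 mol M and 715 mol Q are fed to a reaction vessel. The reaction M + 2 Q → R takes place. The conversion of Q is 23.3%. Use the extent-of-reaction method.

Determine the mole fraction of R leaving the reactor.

0.0731

Q reacted = 0.233 × 715 = 166.6 mol; ν_Q = −2, so ξ = 166.6/2 = 83.3 mol.
Outlet amounts (n = n₀ + ν ξ):
  M: 591 − 1(83.3) = 507.7
  Q: 715 − 2(83.3) = 548.4
  R: 0 + 1(83.3) = 83.3
Total out = 1139 mol; y_R = 83.3 / 1139 = 0.07311.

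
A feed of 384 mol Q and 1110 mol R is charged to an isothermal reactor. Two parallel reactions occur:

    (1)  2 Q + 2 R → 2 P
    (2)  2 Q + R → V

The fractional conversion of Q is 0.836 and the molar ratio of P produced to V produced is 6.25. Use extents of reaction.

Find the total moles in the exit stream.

1170 mol

Conversion of Q: Q consumed = 0.836 × 384 = 321 mol = 2ξ₁ + 2ξ₂.
Selectivity: 2ξ₁ / (1ξ₂) = 6.25 → ξ₁ = 3.125 ξ₂.
Substitute: (2·3.125 + 2) ξ₂ = 321 → ξ₂ = 38.91 mol, ξ₁ = 121.6 mol.
Outlet amounts (n = n₀ + Σ ν·ξ):
  Q: 384 − 2(121.6) − 2(38.91) = 62.98
  R: 1110 − 2(121.6) − 1(38.91) = 827.9
  P: 0 + 2(121.6) = 243.2
  V: 0 + 1(38.91) = 38.91
Total out = 62.98 + 827.9 + 243.2 + 38.91 = 1173 mol.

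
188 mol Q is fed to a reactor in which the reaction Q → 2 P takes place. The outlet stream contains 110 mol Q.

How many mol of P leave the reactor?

156 mol

For Q: n = n₀ − 1ξ → 110 = 188 − 1ξ, giving ξ = 78 mol.
Outlet amounts (n = n₀ + ν ξ):
  Q: 188 − 1(78) = 110
  P: 0 + 2(78) = 156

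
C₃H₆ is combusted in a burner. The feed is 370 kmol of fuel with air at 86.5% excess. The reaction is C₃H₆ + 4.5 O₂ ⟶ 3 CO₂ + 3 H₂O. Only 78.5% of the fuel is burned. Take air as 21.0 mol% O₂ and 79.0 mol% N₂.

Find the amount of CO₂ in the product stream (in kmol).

871 kmol

Stoichiometric O₂ = 4.5 × 370 = 1665 kmol; O₂ fed = 1665 × 1.865 = 3105 kmol.
N₂ fed = 3105 × 79/21 = 11680 kmol.
Fuel reacted = 0.785 × 370 → ξ = 290.4 kmol.
Outlet (n = n₀ + ν ξ):
  C₃H₆: 370 − 1(290.4) = 79.55
  O₂: 3105 − 4.5(290.4) = 1798
  N₂: 11680 (inert)
  CO₂: 0 + 3(290.4) = 871.3
  H₂O: 0 + 3(290.4) = 871.3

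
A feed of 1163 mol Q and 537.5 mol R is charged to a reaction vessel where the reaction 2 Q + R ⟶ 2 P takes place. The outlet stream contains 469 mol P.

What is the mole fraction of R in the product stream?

0.207

For P: n = n₀ + 2ξ → 469 = 0 + 2ξ, giving ξ = 234.5 mol.
Outlet amounts (n = n₀ + ν ξ):
  Q: 1163 − 2(234.5) = 694
  R: 537.5 − 1(234.5) = 303
  P: 0 + 2(234.5) = 469
Total out = 1466 mol; y_R = 303 / 1466 = 0.2067.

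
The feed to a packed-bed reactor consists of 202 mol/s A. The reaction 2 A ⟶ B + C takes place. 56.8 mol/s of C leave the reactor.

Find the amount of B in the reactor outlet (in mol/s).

56.8 mol/s

For C: n = n₀ + 1ξ → 56.8 = 0 + 1ξ, giving ξ = 56.8 mol/s.
Outlet amounts (n = n₀ + ν ξ):
  A: 202 − 2(56.8) = 88.4
  B: 0 + 1(56.8) = 56.8
  C: 0 + 1(56.8) = 56.8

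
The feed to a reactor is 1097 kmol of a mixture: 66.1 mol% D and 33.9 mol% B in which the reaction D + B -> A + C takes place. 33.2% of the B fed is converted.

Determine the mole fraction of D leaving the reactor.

B reacted = 0.332 × 371.9 = 123.5 kmol; ν_B = −1, so ξ = 123.5/1 = 123.5 kmol.
Outlet amounts (n = n₀ + ν ξ):
  D: 725.1 − 1(123.5) = 601.7
  B: 371.9 − 1(123.5) = 248.4
  A: 0 + 1(123.5) = 123.5
  C: 0 + 1(123.5) = 123.5
Total out = 1097 kmol; y_D = 601.7 / 1097 = 0.5485.

0.548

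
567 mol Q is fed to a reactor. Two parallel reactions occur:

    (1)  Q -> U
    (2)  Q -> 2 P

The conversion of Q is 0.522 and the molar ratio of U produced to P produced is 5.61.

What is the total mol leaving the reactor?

591 mol

Conversion of Q: Q consumed = 0.522 × 567 = 296 mol = 1ξ₁ + 1ξ₂.
Selectivity: 1ξ₁ / (2ξ₂) = 5.61 → ξ₁ = 11.22 ξ₂.
Substitute: (1·11.22 + 1) ξ₂ = 296 → ξ₂ = 24.22 mol, ξ₁ = 271.8 mol.
Outlet amounts (n = n₀ + Σ ν·ξ):
  Q: 567 − 1(271.8) − 1(24.22) = 271
  U: 0 + 1(271.8) = 271.8
  P: 0 + 2(24.22) = 48.44
Total out = 271 + 271.8 + 48.44 = 591.2 mol.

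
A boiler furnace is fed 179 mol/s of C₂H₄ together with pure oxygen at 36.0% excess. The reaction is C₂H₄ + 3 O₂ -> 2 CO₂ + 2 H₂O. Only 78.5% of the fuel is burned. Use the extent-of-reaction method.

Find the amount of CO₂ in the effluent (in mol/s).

Stoichiometric O₂ = 3 × 179 = 537 mol/s; O₂ fed = 537 × 1.360 = 730.3 mol/s.
Fuel reacted = 0.785 × 179 → ξ = 140.5 mol/s.
Outlet (n = n₀ + ν ξ):
  C₂H₄: 179 − 1(140.5) = 38.48
  O₂: 730.3 − 3(140.5) = 308.8
  CO₂: 0 + 2(140.5) = 281
  H₂O: 0 + 2(140.5) = 281

281 mol/s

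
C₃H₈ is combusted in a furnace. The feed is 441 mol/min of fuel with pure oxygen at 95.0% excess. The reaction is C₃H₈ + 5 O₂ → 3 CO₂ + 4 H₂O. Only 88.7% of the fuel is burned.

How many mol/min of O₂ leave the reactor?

Stoichiometric O₂ = 5 × 441 = 2205 mol/min; O₂ fed = 2205 × 1.950 = 4300 mol/min.
Fuel reacted = 0.887 × 441 → ξ = 391.2 mol/min.
Outlet (n = n₀ + ν ξ):
  C₃H₈: 441 − 1(391.2) = 49.83
  O₂: 4300 − 5(391.2) = 2344
  CO₂: 0 + 3(391.2) = 1174
  H₂O: 0 + 4(391.2) = 1565

2340 mol/min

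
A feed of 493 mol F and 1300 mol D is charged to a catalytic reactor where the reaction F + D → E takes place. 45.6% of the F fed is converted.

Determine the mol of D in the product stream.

F reacted = 0.456 × 493 = 224.8 mol; ν_F = −1, so ξ = 224.8/1 = 224.8 mol.
Outlet amounts (n = n₀ + ν ξ):
  F: 493 − 1(224.8) = 268.2
  D: 1300 − 1(224.8) = 1075
  E: 0 + 1(224.8) = 224.8

1080 mol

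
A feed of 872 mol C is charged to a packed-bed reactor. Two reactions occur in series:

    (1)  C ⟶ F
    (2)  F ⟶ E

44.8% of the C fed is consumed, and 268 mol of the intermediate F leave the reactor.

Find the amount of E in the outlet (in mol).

123 mol

Conversion of C: C consumed = 1ξ₁ = 0.448 × 872 → ξ₁ = 390.7 mol.
F balance: n_F = 0 + 1ξ₁ − 1ξ₂ = 268 → ξ₂ = (1·390.7 − 268)/1 = 122.7 mol.
Outlet amounts (n = n₀ + Σ ν·ξ):
  C: 872 − 1(390.7) = 481.3
  F: 0 + 1(390.7) − 1(122.7) = 268
  E: 0 + 1(122.7) = 122.7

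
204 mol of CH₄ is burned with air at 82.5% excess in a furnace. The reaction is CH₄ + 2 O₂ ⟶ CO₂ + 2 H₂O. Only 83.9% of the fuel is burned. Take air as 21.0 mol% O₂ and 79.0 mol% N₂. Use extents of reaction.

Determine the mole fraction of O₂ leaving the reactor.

Stoichiometric O₂ = 2 × 204 = 408 mol; O₂ fed = 408 × 1.825 = 744.6 mol.
N₂ fed = 744.6 × 79/21 = 2801 mol.
Fuel reacted = 0.839 × 204 → ξ = 171.2 mol.
Outlet (n = n₀ + ν ξ):
  CH₄: 204 − 1(171.2) = 32.84
  O₂: 744.6 − 2(171.2) = 402.3
  N₂: 2801 (inert)
  CO₂: 0 + 1(171.2) = 171.2
  H₂O: 0 + 2(171.2) = 342.3
Total out = 3750 mol; y_O₂ = 402.3 / 3750 = 0.1073.

0.107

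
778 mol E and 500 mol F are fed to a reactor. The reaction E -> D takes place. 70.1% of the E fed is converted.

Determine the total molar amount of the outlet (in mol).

E reacted = 0.701 × 778 = 545.4 mol; ν_E = −1, so ξ = 545.4/1 = 545.4 mol.
Outlet amounts (n = n₀ + ν ξ):
  E: 778 − 1(545.4) = 232.6
  D: 0 + 1(545.4) = 545.4
  F: 500 (inert)
Total out = 232.6 + 545.4 + 500 = 1278 mol.

1280 mol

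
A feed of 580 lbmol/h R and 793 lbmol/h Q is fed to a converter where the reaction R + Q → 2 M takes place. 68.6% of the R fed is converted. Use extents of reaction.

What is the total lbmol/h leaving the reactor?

R reacted = 0.686 × 580 = 397.9 lbmol/h; ν_R = −1, so ξ = 397.9/1 = 397.9 lbmol/h.
Outlet amounts (n = n₀ + ν ξ):
  R: 580 − 1(397.9) = 182.1
  Q: 793 − 1(397.9) = 395.1
  M: 0 + 2(397.9) = 795.8
Total out = 182.1 + 395.1 + 795.8 = 1373 lbmol/h.

1370 lbmol/h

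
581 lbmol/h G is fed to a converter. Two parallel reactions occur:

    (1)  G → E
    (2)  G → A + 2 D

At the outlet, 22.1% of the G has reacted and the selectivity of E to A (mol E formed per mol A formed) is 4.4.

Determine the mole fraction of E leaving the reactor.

0.166

Conversion of G: G consumed = 0.221 × 581 = 128.4 lbmol/h = 1ξ₁ + 1ξ₂.
Selectivity: 1ξ₁ / (1ξ₂) = 4.4 → ξ₁ = 4.4 ξ₂.
Substitute: (1·4.4 + 1) ξ₂ = 128.4 → ξ₂ = 23.78 lbmol/h, ξ₁ = 104.6 lbmol/h.
Outlet amounts (n = n₀ + Σ ν·ξ):
  G: 581 − 1(104.6) − 1(23.78) = 452.6
  E: 0 + 1(104.6) = 104.6
  A: 0 + 1(23.78) = 23.78
  D: 0 + 2(23.78) = 47.56
Total out = 628.6 lbmol/h; y_E = 104.6 / 628.6 = 0.1664.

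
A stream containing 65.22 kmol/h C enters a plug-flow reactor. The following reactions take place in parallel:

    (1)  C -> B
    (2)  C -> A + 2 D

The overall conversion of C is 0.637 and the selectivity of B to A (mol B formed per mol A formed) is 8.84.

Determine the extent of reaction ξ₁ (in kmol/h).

ξ₁ = 37.3 kmol/h

Conversion of C: C consumed = 0.637 × 65.22 = 41.55 kmol/h = 1ξ₁ + 1ξ₂.
Selectivity: 1ξ₁ / (1ξ₂) = 8.84 → ξ₁ = 8.84 ξ₂.
Substitute: (1·8.84 + 1) ξ₂ = 41.55 → ξ₂ = 4.222 kmol/h, ξ₁ = 37.32 kmol/h.
Outlet amounts (n = n₀ + Σ ν·ξ):
  C: 65.22 − 1(37.32) − 1(4.222) = 23.67
  B: 0 + 1(37.32) = 37.32
  A: 0 + 1(4.222) = 4.222
  D: 0 + 2(4.222) = 8.444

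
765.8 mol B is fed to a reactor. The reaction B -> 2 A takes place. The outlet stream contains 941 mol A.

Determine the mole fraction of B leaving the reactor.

0.239

For A: n = n₀ + 2ξ → 941 = 0 + 2ξ, giving ξ = 470.5 mol.
Outlet amounts (n = n₀ + ν ξ):
  B: 765.8 − 1(470.5) = 295.3
  A: 0 + 2(470.5) = 941
Total out = 1236 mol; y_B = 295.3 / 1236 = 0.2389.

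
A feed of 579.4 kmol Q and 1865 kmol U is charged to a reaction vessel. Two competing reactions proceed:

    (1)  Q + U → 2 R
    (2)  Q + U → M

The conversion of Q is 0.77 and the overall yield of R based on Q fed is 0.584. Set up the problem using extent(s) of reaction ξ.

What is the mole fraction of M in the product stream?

0.128

Yield of R: 2ξ₁ / 579.4 = 0.584 → ξ₁ = 169.2 kmol.
Conversion of Q: 1ξ₁ + 1ξ₂ = 0.77 × 579.4 = 446.1 → ξ₂ = 277 kmol.
Outlet amounts (n = n₀ + Σ ν·ξ):
  Q: 579.4 − 1(169.2) − 1(277) = 133.3
  U: 1865 − 1(169.2) − 1(277) = 1419
  R: 0 + 2(169.2) = 338.4
  M: 0 + 1(277) = 277
Total out = 2167 kmol; y_M = 277 / 2167 = 0.1278.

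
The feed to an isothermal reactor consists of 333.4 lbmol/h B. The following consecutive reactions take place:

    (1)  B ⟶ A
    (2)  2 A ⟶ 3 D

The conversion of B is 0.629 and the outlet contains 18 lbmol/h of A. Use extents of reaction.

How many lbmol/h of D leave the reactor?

288 lbmol/h

Conversion of B: B consumed = 1ξ₁ = 0.629 × 333.4 → ξ₁ = 209.7 lbmol/h.
A balance: n_A = 0 + 1ξ₁ − 2ξ₂ = 18 → ξ₂ = (1·209.7 − 18)/2 = 95.85 lbmol/h.
Outlet amounts (n = n₀ + Σ ν·ξ):
  B: 333.4 − 1(209.7) = 123.7
  A: 0 + 1(209.7) − 2(95.85) = 18
  D: 0 + 3(95.85) = 287.6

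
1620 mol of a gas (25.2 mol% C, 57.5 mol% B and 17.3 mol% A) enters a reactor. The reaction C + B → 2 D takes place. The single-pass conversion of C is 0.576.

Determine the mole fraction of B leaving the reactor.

0.43

C reacted = 0.576 × 408.2 = 235.1 mol; ν_C = −1, so ξ = 235.1/1 = 235.1 mol.
Outlet amounts (n = n₀ + ν ξ):
  C: 408.2 − 1(235.1) = 173.1
  B: 931.5 − 1(235.1) = 696.4
  D: 0 + 2(235.1) = 470.3
  A: 280.3 (inert)
Total out = 1620 mol; y_B = 696.4 / 1620 = 0.4298.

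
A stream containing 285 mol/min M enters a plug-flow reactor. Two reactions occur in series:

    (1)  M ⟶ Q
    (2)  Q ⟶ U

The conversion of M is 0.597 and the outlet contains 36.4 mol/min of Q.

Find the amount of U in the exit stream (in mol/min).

Conversion of M: M consumed = 1ξ₁ = 0.597 × 285 → ξ₁ = 170.1 mol/min.
Q balance: n_Q = 0 + 1ξ₁ − 1ξ₂ = 36.4 → ξ₂ = (1·170.1 − 36.4)/1 = 133.7 mol/min.
Outlet amounts (n = n₀ + Σ ν·ξ):
  M: 285 − 1(170.1) = 114.9
  Q: 0 + 1(170.1) − 1(133.7) = 36.4
  U: 0 + 1(133.7) = 133.7

134 mol/min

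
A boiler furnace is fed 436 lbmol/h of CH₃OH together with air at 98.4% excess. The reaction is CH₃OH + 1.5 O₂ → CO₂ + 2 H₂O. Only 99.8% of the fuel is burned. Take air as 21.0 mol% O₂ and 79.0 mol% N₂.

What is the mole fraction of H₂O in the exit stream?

0.127

Stoichiometric O₂ = 1.5 × 436 = 654 lbmol/h; O₂ fed = 654 × 1.984 = 1298 lbmol/h.
N₂ fed = 1298 × 79/21 = 4881 lbmol/h.
Fuel reacted = 0.998 × 436 → ξ = 435.1 lbmol/h.
Outlet (n = n₀ + ν ξ):
  CH₃OH: 436 − 1(435.1) = 0.872
  O₂: 1298 − 1.5(435.1) = 644.8
  N₂: 4881 (inert)
  CO₂: 0 + 1(435.1) = 435.1
  H₂O: 0 + 2(435.1) = 870.3
Total out = 6832 lbmol/h; y_H₂O = 870.3 / 6832 = 0.1274.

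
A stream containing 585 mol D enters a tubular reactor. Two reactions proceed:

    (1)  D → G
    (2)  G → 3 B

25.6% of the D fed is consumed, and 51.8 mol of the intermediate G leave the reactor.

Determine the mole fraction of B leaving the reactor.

Conversion of D: D consumed = 1ξ₁ = 0.256 × 585 → ξ₁ = 149.8 mol.
G balance: n_G = 0 + 1ξ₁ − 1ξ₂ = 51.8 → ξ₂ = (1·149.8 − 51.8)/1 = 97.96 mol.
Outlet amounts (n = n₀ + Σ ν·ξ):
  D: 585 − 1(149.8) = 435.2
  G: 0 + 1(149.8) − 1(97.96) = 51.8
  B: 0 + 3(97.96) = 293.9
Total out = 780.9 mol; y_B = 293.9 / 780.9 = 0.3763.

0.376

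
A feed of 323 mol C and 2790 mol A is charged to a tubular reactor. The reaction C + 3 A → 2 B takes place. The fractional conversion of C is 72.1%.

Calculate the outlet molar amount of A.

C reacted = 0.721 × 323 = 232.9 mol; ν_C = −1, so ξ = 232.9/1 = 232.9 mol.
Outlet amounts (n = n₀ + ν ξ):
  C: 323 − 1(232.9) = 90.12
  A: 2790 − 3(232.9) = 2091
  B: 0 + 2(232.9) = 465.8

2090 mol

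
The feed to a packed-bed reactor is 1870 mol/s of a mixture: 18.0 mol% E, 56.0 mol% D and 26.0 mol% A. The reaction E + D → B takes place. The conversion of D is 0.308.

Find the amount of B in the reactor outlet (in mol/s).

323 mol/s

D reacted = 0.308 × 1047 = 322.5 mol/s; ν_D = −1, so ξ = 322.5/1 = 322.5 mol/s.
Outlet amounts (n = n₀ + ν ξ):
  E: 336.6 − 1(322.5) = 14.06
  D: 1047 − 1(322.5) = 724.7
  B: 0 + 1(322.5) = 322.5
  A: 486.2 (inert)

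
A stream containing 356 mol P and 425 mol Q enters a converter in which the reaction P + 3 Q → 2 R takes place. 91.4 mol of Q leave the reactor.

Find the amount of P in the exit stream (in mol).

For Q: n = n₀ − 3ξ → 91.4 = 425 − 3ξ, giving ξ = 111.2 mol.
Outlet amounts (n = n₀ + ν ξ):
  P: 356 − 1(111.2) = 244.8
  Q: 425 − 3(111.2) = 91.4
  R: 0 + 2(111.2) = 222.4

245 mol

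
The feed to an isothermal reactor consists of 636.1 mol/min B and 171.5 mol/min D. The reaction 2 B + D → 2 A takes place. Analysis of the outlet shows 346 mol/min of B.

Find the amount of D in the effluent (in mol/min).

For B: n = n₀ − 2ξ → 346 = 636.1 − 2ξ, giving ξ = 145.1 mol/min.
Outlet amounts (n = n₀ + ν ξ):
  B: 636.1 − 2(145.1) = 346
  D: 171.5 − 1(145.1) = 26.45
  A: 0 + 2(145.1) = 290.1

26.4 mol/min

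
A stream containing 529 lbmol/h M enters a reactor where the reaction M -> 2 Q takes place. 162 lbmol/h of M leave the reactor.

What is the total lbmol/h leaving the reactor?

896 lbmol/h

For M: n = n₀ − 1ξ → 162 = 529 − 1ξ, giving ξ = 367 lbmol/h.
Outlet amounts (n = n₀ + ν ξ):
  M: 529 − 1(367) = 162
  Q: 0 + 2(367) = 734
Total out = 162 + 734 = 896 lbmol/h.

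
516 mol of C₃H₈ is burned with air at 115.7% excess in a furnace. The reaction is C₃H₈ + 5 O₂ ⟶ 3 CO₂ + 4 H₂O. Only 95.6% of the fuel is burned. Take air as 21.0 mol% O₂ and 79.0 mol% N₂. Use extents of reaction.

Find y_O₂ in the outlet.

Stoichiometric O₂ = 5 × 516 = 2580 mol; O₂ fed = 2580 × 2.157 = 5565 mol.
N₂ fed = 5565 × 79/21 = 20940 mol.
Fuel reacted = 0.956 × 516 → ξ = 493.3 mol.
Outlet (n = n₀ + ν ξ):
  C₃H₈: 516 − 1(493.3) = 22.7
  O₂: 5565 − 5(493.3) = 3099
  N₂: 20940 (inert)
  CO₂: 0 + 3(493.3) = 1480
  H₂O: 0 + 4(493.3) = 1973
Total out = 27510 mol; y_O₂ = 3099 / 27510 = 0.1126.

0.113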